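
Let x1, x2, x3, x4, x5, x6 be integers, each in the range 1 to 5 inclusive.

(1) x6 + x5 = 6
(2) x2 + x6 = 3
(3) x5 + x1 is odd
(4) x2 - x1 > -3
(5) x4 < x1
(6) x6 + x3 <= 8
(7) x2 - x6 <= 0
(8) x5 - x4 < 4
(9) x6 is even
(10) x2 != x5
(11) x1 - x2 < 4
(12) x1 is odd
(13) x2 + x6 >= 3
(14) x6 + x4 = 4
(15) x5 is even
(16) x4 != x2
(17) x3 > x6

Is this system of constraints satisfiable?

One satisfying assignment is x1 = 3, x2 = 1, x3 = 4, x4 = 2, x5 = 4, x6 = 2.
For the less obvious constraints — constraint 1: x6 + x5 = 6; constraint 2: x2 + x6 = 3; constraint 4: x2 - x1 = -2 — and the others hold by inspection.

Satisfiable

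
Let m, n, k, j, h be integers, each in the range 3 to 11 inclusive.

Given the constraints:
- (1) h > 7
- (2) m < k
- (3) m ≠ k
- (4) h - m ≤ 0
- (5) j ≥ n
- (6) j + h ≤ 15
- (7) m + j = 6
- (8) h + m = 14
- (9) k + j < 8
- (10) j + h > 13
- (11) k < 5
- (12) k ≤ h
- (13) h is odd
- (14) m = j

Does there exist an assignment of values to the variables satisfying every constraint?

Unsatisfiable

Constraints 2, 4, and 12 give k ≤ h, h ≤ m, m < k. Chaining: k ≤ h ≤ m < k, which forces k < k — impossible.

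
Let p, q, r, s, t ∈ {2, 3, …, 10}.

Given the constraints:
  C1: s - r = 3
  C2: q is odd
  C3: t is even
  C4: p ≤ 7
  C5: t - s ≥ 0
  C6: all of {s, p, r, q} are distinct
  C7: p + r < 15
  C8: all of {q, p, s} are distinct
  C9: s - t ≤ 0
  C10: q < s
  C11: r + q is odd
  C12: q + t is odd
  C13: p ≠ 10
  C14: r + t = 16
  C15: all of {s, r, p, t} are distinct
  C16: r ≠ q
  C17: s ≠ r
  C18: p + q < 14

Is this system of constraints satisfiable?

Satisfiable

The assignment p = 7, q = 5, r = 6, s = 9, t = 10 works:
  constraint 1 holds since s - r = 3.
  constraint 5 holds since t - s = 1.
  constraint 7 holds since p + r = 13.
The rest check out directly.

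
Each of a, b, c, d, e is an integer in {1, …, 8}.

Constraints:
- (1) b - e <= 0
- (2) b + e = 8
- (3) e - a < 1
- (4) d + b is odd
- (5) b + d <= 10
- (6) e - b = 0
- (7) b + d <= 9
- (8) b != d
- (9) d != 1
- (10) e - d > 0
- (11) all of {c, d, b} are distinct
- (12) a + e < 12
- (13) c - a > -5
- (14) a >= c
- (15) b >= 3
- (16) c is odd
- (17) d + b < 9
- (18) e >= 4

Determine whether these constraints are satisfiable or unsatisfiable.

Satisfiable

The assignment a = 5, b = 4, c = 1, d = 3, e = 4 works:
  constraint 1 holds since b - e = 0.
  constraint 2 holds since b + e = 8.
  constraint 3 holds since e - a = -1.
The rest check out directly.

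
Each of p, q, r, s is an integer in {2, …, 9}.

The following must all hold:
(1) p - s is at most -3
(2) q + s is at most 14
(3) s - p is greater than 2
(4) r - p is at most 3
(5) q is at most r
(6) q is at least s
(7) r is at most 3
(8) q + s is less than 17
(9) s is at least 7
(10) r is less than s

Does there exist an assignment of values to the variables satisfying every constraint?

From constraints 6 and 9: q ≥ s and s ≥ 7, so q ≥ 7. From constraints 5 and 7: q ≤ r and r ≤ 3, so q ≤ 3. But 3 < 7, so no value of q works.

Unsatisfiable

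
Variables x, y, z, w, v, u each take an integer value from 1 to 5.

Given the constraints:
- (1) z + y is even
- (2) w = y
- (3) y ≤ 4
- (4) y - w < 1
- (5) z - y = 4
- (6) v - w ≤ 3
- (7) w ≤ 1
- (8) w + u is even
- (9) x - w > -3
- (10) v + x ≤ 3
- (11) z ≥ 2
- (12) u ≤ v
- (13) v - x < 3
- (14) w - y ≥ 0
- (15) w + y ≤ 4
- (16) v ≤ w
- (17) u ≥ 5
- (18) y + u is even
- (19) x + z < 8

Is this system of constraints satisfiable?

Unsatisfiable

From constraints 12 and 17: v ≥ u and u ≥ 5, so v ≥ 5. From constraints 7 and 16: v ≤ w and w ≤ 1, so v ≤ 1. But 1 < 5, so no value of v works.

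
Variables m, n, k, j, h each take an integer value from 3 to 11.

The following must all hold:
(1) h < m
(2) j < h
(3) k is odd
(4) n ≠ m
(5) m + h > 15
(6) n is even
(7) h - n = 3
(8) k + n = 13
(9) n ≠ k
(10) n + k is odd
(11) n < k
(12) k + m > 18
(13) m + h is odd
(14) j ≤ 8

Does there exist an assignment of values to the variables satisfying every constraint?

Satisfiable

Take m = 10, n = 4, k = 9, j = 5, h = 7. Then constraint 5: m + h = 17; constraint 7: h - n = 3; constraint 8: k + n = 13, and every other listed constraint is also met.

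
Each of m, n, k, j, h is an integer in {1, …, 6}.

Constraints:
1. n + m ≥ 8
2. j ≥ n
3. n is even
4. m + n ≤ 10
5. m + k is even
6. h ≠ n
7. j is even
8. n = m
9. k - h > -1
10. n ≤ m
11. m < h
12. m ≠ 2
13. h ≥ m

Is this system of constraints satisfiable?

Satisfiable

Try m = 4, n = 4, k = 6, j = 4, h = 5.
Check constraint 1: n + m = 8; constraint 4: m + n = 8. The remaining constraints are straightforward to verify.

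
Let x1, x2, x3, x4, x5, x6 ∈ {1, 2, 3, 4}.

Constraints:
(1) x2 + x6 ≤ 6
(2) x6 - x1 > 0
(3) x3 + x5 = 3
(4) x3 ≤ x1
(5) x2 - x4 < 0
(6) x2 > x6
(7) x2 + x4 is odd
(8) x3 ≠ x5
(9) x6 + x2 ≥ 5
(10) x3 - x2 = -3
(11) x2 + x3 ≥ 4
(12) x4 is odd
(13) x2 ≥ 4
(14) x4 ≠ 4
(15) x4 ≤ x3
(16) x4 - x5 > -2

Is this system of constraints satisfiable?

Constraints 2, 4, 5, 6, and 15 give x4 ≤ x3, x3 ≤ x1, x1 < x6, x6 < x2, x2 < x4. Chaining: x4 ≤ x3 ≤ x1 < x6 < x2 < x4, which forces x4 < x4 — impossible.

Unsatisfiable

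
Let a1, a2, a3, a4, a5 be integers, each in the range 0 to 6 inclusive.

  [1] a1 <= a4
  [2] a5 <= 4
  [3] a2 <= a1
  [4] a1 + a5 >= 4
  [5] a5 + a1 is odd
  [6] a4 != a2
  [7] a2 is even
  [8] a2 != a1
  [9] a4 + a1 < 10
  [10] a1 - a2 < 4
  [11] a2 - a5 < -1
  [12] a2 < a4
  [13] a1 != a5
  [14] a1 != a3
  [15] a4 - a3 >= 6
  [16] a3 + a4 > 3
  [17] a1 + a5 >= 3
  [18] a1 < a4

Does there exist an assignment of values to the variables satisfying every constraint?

Satisfiable

Try a1 = 3, a2 = 0, a3 = 0, a4 = 6, a5 = 2.
Check constraint 4: a1 + a5 = 5; constraint 9: a4 + a1 = 9; constraint 10: a1 - a2 = 3. The remaining constraints are straightforward to verify.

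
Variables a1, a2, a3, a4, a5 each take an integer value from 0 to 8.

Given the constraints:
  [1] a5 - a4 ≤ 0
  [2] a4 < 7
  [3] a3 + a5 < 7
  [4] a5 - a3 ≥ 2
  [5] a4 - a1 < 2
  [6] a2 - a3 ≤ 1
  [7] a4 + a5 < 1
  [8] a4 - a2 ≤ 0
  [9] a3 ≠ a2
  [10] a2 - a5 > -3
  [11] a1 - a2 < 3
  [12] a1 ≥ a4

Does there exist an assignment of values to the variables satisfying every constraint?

Unsatisfiable

Constraints 1, 4, 6, and 8 give a4 − a5 ≥ 0, a5 − a3 ≥ 2, a3 − a2 ≥ -1, a2 − a4 ≥ 0.
Adding all 4 inequalities: the left sides telescope to 0, and the right sides sum to 0 + 2 + (-1) + 0 = 1. So 0 ≥ 1, which is false.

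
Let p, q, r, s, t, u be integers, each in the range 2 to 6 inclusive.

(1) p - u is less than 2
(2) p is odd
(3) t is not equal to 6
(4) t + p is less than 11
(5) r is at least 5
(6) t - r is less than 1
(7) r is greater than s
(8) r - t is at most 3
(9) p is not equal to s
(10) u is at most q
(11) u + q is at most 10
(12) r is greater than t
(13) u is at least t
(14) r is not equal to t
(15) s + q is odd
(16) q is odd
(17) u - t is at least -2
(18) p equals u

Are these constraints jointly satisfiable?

Satisfiable

One satisfying assignment is p = 5, q = 5, r = 5, s = 4, t = 4, u = 5.
For the less obvious constraints — constraint 1: p - u = 0; constraint 4: t + p = 9 — and the others hold by inspection.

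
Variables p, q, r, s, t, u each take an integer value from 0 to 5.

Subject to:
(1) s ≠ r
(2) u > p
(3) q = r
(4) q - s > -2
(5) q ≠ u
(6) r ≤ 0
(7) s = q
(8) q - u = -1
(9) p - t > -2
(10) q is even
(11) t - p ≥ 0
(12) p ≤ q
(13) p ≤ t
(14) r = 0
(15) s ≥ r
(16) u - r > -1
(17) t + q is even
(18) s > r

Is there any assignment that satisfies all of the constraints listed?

From constraints 3 and 7, s = q = r, so s = r. But constraint 1 says s ≠ r. Contradiction.

Unsatisfiable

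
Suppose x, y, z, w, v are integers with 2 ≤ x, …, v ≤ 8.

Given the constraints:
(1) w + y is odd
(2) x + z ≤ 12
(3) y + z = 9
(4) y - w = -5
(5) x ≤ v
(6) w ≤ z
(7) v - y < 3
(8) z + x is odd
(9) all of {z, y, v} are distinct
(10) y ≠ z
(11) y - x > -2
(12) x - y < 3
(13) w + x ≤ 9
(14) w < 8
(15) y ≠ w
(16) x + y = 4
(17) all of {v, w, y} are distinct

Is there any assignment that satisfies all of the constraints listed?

Satisfiable

The assignment x = 2, y = 2, z = 7, w = 7, v = 4 works:
  constraint 2 holds since x + z = 9.
  constraint 3 holds since y + z = 9.
  constraint 4 holds since y - w = -5.
The rest check out directly.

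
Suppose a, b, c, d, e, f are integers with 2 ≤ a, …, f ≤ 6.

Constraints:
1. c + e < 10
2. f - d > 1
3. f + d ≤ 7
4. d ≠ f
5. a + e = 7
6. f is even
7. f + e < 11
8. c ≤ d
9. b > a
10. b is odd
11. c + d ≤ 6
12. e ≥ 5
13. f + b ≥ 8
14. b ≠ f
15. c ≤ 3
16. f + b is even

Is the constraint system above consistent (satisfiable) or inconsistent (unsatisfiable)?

Unsatisfiable

Constraint 6 makes f even and constraint 10 makes b odd, so f + b must be odd. Constraint 16 says f + b is even — contradiction.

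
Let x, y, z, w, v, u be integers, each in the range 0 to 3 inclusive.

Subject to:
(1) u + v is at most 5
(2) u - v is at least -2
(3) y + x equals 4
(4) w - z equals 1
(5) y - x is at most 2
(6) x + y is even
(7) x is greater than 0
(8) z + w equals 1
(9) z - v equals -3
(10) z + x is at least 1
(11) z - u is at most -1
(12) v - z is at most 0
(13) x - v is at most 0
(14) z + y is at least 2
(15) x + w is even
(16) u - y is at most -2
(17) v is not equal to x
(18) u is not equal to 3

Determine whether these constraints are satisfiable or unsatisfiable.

Constraints 5, 11, 12, 13, and 16 give u − z ≥ 1, z − v ≥ 0, v − x ≥ 0, x − y ≥ -2, y − u ≥ 2.
Adding all 5 inequalities: the left sides telescope to 0, and the right sides sum to 1 + 0 + 0 + (-2) + 2 = 1. So 0 ≥ 1, which is false.

Unsatisfiable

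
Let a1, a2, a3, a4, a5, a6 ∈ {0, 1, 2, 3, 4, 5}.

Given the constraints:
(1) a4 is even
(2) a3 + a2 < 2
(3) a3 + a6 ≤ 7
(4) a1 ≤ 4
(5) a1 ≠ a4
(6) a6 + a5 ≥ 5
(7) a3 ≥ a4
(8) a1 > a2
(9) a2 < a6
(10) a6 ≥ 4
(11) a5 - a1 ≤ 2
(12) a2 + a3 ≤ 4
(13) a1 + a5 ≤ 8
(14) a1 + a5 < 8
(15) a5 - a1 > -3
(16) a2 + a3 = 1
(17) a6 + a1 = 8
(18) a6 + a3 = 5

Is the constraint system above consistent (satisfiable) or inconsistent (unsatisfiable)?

Setting (a1, a2, a3, a4, a5, a6) = (3, 1, 0, 0, 3, 5) satisfies everything: constraint 2: a3 + a2 = 1; constraint 3: a3 + a6 = 5; constraint 6: a6 + a5 = 8, and the others follow.

Satisfiable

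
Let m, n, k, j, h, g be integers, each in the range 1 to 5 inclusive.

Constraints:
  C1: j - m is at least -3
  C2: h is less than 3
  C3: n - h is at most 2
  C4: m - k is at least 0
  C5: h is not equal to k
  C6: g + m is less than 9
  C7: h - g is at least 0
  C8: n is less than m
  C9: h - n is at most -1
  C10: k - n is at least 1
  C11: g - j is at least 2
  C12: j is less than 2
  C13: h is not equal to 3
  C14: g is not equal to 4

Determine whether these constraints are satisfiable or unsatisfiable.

Constraints 1, 4, 7, 9, 10, and 11 give n − h ≥ 1, h − g ≥ 0, g − j ≥ 2, j − m ≥ -3, m − k ≥ 0, k − n ≥ 1.
Adding all 6 inequalities: the left sides telescope to 0, and the right sides sum to 1 + 0 + 2 + (-3) + 0 + 1 = 1. So 0 ≥ 1, which is false.

Unsatisfiable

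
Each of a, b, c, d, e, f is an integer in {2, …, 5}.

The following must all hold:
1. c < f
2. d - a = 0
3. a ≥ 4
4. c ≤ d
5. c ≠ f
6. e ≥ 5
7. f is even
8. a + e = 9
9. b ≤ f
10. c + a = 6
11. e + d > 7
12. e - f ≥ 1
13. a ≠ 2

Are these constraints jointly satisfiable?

Setting (a, b, c, d, e, f) = (4, 4, 2, 4, 5, 4) satisfies everything: constraint 2: d - a = 0; constraint 8: a + e = 9; constraint 10: c + a = 6, and the others follow.

Satisfiable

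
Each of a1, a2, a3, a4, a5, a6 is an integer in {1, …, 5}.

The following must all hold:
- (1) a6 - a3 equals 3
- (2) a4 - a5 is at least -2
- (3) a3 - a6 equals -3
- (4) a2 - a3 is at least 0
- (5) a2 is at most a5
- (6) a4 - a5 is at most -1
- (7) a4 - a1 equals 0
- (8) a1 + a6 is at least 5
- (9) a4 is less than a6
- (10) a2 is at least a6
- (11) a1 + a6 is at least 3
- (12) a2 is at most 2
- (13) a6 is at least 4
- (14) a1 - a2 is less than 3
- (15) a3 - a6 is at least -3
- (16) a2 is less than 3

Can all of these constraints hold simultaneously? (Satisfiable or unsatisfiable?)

Unsatisfiable

From constraint 13: a6 ≥ 4. From constraints 10 and 12: a6 ≤ a2 and a2 ≤ 2, so a6 ≤ 2. But 2 < 4, so no value of a6 works.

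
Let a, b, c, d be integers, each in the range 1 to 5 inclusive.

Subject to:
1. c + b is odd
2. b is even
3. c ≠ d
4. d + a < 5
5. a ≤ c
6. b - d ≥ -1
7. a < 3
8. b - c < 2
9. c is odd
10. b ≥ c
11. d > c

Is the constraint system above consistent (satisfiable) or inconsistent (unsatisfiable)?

Take a = 1, b = 2, c = 1, d = 3. Then constraint 4: d + a = 4; constraint 6: b - d = -1; constraint 8: b - c = 1, and every other listed constraint is also met.

Satisfiable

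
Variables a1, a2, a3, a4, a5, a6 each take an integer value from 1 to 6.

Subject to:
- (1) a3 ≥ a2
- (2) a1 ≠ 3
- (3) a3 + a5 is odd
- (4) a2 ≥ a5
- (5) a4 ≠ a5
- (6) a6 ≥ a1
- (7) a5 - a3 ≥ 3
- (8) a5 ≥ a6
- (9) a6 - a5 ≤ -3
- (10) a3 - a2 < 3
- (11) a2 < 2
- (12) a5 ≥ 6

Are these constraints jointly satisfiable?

Unsatisfiable

From constraints 4 and 12: a2 ≥ a5 and a5 ≥ 6, so a2 ≥ 6. From constraint 11: a2 ≤ 1. But 1 < 6, so no value of a2 works.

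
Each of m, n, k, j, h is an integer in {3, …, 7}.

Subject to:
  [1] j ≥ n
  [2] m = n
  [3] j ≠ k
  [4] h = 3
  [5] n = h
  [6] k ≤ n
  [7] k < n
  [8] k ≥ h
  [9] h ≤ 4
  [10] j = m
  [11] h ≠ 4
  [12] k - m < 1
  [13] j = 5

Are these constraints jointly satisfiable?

Constraint 13 fixes j = 5 and constraint 4 fixes h = 3. Constraints 2, 5, and 10 give j = m = n = h, so j = h. But 5 ≠ 3 — contradiction.

Unsatisfiable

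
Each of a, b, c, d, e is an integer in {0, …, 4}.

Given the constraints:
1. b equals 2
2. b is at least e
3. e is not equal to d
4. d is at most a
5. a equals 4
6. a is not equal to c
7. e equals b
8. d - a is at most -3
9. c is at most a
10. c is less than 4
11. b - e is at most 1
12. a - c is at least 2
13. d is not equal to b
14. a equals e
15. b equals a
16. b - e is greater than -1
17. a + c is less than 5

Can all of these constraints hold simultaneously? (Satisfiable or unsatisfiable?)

Unsatisfiable

Constraint 5 fixes a = 4 and constraint 1 fixes b = 2. Constraints 7 and 14 give a = e = b, so a = b. But 4 ≠ 2 — contradiction.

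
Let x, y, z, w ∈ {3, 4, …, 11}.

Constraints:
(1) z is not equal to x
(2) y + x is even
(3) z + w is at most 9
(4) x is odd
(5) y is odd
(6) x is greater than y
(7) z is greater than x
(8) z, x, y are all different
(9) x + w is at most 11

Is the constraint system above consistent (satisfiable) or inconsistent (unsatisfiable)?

Satisfiable

The assignment x = 5, y = 3, z = 6, w = 3 works:
  constraint 3 holds since z + w = 9.
  constraint 8 holds since values 6, 5, 3 are distinct.
  constraint 9 holds since x + w = 8.
The rest check out directly.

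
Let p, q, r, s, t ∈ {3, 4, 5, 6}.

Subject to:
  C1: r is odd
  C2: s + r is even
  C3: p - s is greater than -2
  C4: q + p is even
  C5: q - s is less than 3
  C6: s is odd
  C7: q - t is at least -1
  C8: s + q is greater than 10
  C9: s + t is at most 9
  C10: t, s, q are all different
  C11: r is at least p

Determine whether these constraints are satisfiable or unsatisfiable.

Try p = 4, q = 6, r = 5, s = 5, t = 4.
Check constraint 3: p - s = -1; constraint 5: q - s = 1. The remaining constraints are straightforward to verify.

Satisfiable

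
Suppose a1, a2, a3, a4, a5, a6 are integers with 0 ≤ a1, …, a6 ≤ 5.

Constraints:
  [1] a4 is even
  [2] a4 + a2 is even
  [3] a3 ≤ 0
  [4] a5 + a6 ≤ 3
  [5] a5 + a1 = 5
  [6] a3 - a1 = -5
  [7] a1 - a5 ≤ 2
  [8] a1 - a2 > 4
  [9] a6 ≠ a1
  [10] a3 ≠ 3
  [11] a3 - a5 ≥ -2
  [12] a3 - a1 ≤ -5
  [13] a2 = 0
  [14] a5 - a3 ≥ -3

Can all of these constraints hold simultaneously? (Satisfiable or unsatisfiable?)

Constraints 7, 11, and 12 give a3 − a5 ≥ -2, a5 − a1 ≥ -2, a1 − a3 ≥ 5.
Adding all 3 inequalities: the left sides telescope to 0, and the right sides sum to (-2) + (-2) + 5 = 1. So 0 ≥ 1, which is false.

Unsatisfiable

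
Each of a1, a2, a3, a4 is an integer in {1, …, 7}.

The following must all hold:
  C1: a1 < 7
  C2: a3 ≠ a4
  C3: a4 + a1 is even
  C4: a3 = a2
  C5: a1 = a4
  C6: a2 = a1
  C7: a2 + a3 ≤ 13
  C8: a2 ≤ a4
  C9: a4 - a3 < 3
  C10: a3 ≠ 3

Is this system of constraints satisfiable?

From constraints 4, 5, and 6, a3 = a2 = a1 = a4, so a3 = a4. But constraint 2 says a3 ≠ a4. Contradiction.

Unsatisfiable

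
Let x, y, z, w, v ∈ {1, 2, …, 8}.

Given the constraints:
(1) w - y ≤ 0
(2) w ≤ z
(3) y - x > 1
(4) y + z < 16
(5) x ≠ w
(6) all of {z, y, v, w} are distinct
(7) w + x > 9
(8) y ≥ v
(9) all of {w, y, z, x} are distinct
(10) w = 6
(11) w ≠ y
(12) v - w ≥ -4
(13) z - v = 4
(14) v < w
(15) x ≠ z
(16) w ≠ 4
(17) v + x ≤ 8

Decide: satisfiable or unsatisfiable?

Take x = 5, y = 8, z = 7, w = 6, v = 3. Then constraint 1: w - y = -2; constraint 3: y - x = 3, and every other listed constraint is also met.

Satisfiable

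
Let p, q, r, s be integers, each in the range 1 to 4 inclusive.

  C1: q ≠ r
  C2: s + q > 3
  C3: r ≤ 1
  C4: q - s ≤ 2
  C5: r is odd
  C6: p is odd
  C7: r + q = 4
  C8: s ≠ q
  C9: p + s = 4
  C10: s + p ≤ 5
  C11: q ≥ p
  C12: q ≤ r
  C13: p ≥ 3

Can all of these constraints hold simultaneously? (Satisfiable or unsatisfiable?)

Unsatisfiable

From constraints 11 and 13: q ≥ p and p ≥ 3, so q ≥ 3. From constraints 3 and 12: q ≤ r and r ≤ 1, so q ≤ 1. But 1 < 3, so no value of q works.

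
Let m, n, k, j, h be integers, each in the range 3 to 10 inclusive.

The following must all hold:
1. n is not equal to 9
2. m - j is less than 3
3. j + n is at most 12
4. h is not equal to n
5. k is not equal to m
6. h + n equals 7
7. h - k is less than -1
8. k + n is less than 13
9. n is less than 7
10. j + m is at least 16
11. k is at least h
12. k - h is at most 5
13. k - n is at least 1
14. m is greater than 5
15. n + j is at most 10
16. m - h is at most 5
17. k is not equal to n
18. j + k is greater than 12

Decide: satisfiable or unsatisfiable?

Setting (m, n, k, j, h) = (9, 3, 7, 7, 4) satisfies everything: constraint 2: m - j = 2; constraint 3: j + n = 10; constraint 6: h + n = 7, and the others follow.

Satisfiable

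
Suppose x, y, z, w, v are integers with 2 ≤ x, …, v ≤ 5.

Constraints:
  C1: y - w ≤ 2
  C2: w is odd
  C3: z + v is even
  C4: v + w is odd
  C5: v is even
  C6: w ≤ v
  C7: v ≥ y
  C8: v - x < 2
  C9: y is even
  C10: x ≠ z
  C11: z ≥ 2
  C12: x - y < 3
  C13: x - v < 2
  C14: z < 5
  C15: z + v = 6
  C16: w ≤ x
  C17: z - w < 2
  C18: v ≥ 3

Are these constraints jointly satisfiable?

Setting (x, y, z, w, v) = (3, 2, 2, 3, 4) satisfies everything: constraint 1: y - w = -1; constraint 8: v - x = 1; constraint 12: x - y = 1, and the others follow.

Satisfiable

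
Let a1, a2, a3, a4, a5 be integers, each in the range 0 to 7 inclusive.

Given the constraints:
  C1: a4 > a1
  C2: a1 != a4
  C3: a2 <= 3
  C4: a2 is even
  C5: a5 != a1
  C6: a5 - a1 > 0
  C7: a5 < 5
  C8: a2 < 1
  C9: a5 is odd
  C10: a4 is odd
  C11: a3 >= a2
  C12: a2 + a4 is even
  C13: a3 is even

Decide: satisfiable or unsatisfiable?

Constraint 4 makes a2 even and constraint 10 makes a4 odd, so a2 + a4 must be odd. Constraint 12 says a2 + a4 is even — contradiction.

Unsatisfiable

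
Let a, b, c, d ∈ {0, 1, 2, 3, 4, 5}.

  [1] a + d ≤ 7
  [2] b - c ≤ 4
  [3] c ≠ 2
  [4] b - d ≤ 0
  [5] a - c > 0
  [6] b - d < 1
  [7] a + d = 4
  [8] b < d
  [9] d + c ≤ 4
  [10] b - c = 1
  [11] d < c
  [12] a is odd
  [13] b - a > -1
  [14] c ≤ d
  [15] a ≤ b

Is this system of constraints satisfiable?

Unsatisfiable

Constraints 5, 8, 11, and 15 give c < a, a ≤ b, b < d, d < c. Chaining: c < a ≤ b < d < c, which forces c < c — impossible.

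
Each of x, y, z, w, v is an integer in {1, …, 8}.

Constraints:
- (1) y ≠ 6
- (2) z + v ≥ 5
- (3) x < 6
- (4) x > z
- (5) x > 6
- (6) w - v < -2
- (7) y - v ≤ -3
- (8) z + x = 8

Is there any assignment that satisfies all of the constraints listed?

From constraint 5: x ≥ 7. From constraint 3: x ≤ 5. But 5 < 7, so no value of x works.

Unsatisfiable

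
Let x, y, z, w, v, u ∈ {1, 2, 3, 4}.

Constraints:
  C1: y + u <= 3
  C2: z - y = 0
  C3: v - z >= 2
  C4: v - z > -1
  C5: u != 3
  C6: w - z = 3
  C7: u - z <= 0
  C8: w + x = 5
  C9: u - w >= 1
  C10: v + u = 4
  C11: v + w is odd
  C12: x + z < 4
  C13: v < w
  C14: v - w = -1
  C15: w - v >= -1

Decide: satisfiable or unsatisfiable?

Unsatisfiable

Constraints 3, 7, 9, and 15 give v − z ≥ 2, z − u ≥ 0, u − w ≥ 1, w − v ≥ -1.
Adding all 4 inequalities: the left sides telescope to 0, and the right sides sum to 2 + 0 + 1 + (-1) = 2. So 0 ≥ 2, which is false.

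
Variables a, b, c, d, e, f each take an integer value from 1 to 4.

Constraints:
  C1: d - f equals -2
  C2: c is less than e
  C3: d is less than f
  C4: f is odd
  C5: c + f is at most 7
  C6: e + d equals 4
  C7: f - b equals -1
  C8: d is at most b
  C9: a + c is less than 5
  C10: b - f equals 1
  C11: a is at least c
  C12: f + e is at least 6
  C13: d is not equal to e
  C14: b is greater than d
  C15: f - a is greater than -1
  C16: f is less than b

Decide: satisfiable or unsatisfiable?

Satisfiable

The assignment a = 3, b = 4, c = 1, d = 1, e = 3, f = 3 works:
  constraint 1 holds since d - f = -2.
  constraint 5 holds since c + f = 4.
  constraint 6 holds since e + d = 4.
The rest check out directly.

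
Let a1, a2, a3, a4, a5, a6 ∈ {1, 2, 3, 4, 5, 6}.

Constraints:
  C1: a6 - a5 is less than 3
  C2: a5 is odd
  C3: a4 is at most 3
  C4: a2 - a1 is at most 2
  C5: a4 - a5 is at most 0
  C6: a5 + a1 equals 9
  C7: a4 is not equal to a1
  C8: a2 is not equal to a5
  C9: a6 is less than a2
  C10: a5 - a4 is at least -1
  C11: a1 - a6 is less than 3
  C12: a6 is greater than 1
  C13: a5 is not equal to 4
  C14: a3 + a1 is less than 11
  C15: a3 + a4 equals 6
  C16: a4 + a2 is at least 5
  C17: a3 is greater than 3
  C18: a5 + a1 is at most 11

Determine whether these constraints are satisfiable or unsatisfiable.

Satisfiable

Try a1 = 6, a2 = 5, a3 = 4, a4 = 2, a5 = 3, a6 = 4.
Check constraint 1: a6 - a5 = 1; constraint 4: a2 - a1 = -1; constraint 5: a4 - a5 = -1. The remaining constraints are straightforward to verify.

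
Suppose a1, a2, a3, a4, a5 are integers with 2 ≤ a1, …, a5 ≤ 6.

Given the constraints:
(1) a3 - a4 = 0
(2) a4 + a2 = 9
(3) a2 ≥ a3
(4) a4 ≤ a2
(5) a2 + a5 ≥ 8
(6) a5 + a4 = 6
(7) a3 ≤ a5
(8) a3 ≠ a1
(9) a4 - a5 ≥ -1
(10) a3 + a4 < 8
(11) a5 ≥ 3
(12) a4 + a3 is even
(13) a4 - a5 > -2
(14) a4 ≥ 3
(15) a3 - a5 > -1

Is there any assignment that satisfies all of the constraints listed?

Satisfiable

Setting (a1, a2, a3, a4, a5) = (6, 6, 3, 3, 3) satisfies everything: constraint 1: a3 - a4 = 0; constraint 2: a4 + a2 = 9, and the others follow.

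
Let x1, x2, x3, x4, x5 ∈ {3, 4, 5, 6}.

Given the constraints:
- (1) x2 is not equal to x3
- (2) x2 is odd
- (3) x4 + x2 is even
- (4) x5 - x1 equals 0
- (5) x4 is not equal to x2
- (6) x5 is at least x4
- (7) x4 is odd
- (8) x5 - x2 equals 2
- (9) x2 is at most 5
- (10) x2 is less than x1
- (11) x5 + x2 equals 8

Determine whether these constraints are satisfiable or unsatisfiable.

Satisfiable

Try x1 = 5, x2 = 3, x3 = 4, x4 = 5, x5 = 5.
Check constraint 4: x5 - x1 = 0; constraint 8: x5 - x2 = 2; constraint 11: x5 + x2 = 8. The remaining constraints are straightforward to verify.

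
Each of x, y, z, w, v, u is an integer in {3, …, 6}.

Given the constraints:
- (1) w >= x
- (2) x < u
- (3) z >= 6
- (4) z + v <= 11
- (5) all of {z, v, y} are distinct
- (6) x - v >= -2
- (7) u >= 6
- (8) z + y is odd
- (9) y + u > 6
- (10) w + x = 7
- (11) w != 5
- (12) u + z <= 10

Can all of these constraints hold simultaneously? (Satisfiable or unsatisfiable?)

From constraint 7: u ≥ 6. From constraint 3: z ≥ 6. Hence u + z ≥ 12. But constraint 12 requires u + z ≤ 10, and 10 < 12. Contradiction.

Unsatisfiable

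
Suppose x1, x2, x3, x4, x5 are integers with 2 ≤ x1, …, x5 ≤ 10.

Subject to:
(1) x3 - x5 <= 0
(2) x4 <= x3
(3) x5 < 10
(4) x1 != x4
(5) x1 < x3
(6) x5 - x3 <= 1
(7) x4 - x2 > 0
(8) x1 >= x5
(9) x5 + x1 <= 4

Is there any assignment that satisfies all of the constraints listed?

Constraints 1, 5, and 8 give x1 < x3, x3 ≤ x5, x5 ≤ x1. Chaining: x1 < x3 ≤ x5 ≤ x1, which forces x1 < x1 — impossible.

Unsatisfiable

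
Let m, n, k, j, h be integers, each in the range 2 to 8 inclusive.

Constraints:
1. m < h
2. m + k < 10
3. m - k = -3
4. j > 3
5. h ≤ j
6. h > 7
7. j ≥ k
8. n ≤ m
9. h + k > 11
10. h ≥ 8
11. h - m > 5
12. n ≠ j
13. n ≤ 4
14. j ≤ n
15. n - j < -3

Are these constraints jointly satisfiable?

From constraints 5 and 10: j ≥ h and h ≥ 8, so j ≥ 8. From constraints 13 and 14: j ≤ n and n ≤ 4, so j ≤ 4. But 4 < 8, so no value of j works.

Unsatisfiable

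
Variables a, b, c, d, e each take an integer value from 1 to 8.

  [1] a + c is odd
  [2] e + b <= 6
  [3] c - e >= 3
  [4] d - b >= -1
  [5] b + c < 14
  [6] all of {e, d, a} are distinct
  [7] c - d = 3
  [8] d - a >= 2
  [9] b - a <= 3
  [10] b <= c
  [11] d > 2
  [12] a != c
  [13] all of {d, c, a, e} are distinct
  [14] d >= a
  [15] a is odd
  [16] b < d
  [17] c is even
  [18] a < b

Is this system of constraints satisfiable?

Try a = 1, b = 3, c = 8, d = 5, e = 2.
Check constraint 2: e + b = 5; constraint 3: c - e = 6; constraint 4: d - b = 2. The remaining constraints are straightforward to verify.

Satisfiable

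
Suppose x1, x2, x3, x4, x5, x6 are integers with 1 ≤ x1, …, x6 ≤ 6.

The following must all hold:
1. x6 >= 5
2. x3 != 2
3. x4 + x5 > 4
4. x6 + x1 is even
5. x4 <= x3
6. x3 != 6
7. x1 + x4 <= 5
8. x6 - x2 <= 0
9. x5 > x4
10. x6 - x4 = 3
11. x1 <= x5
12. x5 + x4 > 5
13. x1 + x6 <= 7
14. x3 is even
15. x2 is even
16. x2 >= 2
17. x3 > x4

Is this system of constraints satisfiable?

Take x1 = 1, x2 = 6, x3 = 4, x4 = 2, x5 = 4, x6 = 5. Then constraint 3: x4 + x5 = 6; constraint 7: x1 + x4 = 3, and every other listed constraint is also met.

Satisfiable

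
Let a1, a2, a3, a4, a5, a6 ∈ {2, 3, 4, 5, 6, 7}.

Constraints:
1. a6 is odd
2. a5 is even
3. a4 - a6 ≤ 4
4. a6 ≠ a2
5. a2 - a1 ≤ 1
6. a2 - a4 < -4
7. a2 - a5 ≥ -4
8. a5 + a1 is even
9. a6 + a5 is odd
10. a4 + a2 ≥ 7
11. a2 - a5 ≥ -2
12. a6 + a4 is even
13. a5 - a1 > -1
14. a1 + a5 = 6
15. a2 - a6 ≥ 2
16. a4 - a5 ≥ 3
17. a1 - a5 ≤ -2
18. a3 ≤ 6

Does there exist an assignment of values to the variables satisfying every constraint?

Unsatisfiable

Constraints 3, 5, 15, 16, and 17 give a5 − a1 ≥ 2, a1 − a2 ≥ -1, a2 − a6 ≥ 2, a6 − a4 ≥ -4, a4 − a5 ≥ 3.
Adding all 5 inequalities: the left sides telescope to 0, and the right sides sum to 2 + (-1) + 2 + (-4) + 3 = 2. So 0 ≥ 2, which is false.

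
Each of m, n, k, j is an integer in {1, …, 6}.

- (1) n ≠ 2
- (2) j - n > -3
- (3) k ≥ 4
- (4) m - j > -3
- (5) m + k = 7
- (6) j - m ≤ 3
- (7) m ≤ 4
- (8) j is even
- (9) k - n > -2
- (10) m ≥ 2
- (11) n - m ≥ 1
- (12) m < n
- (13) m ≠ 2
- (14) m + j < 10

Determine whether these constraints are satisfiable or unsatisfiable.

The assignment m = 3, n = 4, k = 4, j = 4 works:
  constraint 2 holds since j - n = 0.
  constraint 4 holds since m - j = -1.
  constraint 5 holds since m + k = 7.
The rest check out directly.

Satisfiable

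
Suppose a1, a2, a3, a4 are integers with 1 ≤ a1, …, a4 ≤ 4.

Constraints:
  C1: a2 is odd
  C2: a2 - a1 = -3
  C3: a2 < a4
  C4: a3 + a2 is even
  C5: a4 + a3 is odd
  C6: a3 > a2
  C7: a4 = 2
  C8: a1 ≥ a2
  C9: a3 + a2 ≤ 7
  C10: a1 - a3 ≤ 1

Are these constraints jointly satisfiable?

Take a1 = 4, a2 = 1, a3 = 3, a4 = 2. Then constraint 2: a2 - a1 = -3; constraint 9: a3 + a2 = 4, and every other listed constraint is also met.

Satisfiable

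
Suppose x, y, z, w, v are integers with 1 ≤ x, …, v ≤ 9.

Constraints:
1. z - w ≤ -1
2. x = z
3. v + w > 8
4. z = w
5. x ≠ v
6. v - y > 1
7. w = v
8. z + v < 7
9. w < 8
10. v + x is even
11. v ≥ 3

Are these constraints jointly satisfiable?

From constraints 2, 4, and 7, x = z = w = v, so x = v. But constraint 5 says x ≠ v. Contradiction.

Unsatisfiable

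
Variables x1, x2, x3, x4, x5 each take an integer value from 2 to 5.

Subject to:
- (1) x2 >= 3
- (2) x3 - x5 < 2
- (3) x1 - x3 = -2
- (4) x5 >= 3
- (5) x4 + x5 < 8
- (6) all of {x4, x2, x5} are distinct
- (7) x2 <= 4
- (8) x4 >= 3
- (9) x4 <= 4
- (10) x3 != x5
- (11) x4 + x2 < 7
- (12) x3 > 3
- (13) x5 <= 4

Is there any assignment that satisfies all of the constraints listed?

Constraints 1, 4, 7, 8, 9, and 13 confine each of x4, x2, x5 to the 2 values {3, 4}.
Constraint 6 requires all 3 of them to be distinct, but only 2 values are available — impossible by the pigeonhole principle.

Unsatisfiable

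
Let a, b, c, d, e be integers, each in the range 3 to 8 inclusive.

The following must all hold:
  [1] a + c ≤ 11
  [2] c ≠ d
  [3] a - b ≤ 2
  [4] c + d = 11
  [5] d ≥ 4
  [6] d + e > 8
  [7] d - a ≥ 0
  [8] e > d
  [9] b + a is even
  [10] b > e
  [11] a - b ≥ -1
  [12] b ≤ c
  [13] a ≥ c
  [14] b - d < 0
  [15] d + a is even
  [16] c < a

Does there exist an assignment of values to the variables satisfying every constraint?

Unsatisfiable

Constraints 7, 8, 10, 12, and 16 give a ≤ d, d < e, e < b, b ≤ c, c < a. Chaining: a ≤ d < e < b ≤ c < a, which forces a < a — impossible.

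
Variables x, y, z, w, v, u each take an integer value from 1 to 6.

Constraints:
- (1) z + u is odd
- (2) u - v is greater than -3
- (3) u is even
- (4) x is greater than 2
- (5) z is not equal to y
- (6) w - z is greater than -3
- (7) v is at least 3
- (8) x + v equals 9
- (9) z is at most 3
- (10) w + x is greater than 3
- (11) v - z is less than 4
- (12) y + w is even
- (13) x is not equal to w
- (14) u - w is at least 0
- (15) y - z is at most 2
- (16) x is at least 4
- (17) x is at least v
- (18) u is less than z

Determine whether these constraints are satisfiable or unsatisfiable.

Take x = 5, y = 5, z = 3, w = 1, v = 4, u = 2. Then constraint 2: u - v = -2; constraint 6: w - z = -2, and every other listed constraint is also met.

Satisfiable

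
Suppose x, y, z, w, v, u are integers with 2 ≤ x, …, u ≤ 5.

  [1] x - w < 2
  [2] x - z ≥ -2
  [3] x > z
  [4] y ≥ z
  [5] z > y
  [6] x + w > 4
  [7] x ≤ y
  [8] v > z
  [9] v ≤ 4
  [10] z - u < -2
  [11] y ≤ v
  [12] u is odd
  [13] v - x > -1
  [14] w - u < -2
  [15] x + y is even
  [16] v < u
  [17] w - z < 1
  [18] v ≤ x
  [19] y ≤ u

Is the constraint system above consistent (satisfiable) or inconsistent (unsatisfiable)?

Constraints 5, 7, 8, and 18 give x ≤ y, y < z, z < v, v ≤ x. Chaining: x ≤ y < z < v ≤ x, which forces x < x — impossible.

Unsatisfiable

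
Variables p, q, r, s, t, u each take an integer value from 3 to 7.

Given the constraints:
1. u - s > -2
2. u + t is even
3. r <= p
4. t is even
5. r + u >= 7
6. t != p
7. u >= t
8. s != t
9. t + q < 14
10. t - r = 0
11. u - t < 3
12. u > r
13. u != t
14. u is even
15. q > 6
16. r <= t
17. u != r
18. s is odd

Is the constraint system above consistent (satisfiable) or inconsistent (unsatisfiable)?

Setting (p, q, r, s, t, u) = (5, 7, 4, 5, 4, 6) satisfies everything: constraint 1: u - s = 1; constraint 5: r + u = 10; constraint 9: t + q = 11, and the others follow.

Satisfiable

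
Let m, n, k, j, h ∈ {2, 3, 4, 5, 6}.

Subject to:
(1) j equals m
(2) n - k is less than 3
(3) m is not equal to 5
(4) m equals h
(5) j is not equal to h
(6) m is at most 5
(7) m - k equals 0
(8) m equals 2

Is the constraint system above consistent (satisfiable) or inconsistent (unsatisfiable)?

Unsatisfiable

From constraints 1 and 4, j = m = h, so j = h. But constraint 5 says j ≠ h. Contradiction.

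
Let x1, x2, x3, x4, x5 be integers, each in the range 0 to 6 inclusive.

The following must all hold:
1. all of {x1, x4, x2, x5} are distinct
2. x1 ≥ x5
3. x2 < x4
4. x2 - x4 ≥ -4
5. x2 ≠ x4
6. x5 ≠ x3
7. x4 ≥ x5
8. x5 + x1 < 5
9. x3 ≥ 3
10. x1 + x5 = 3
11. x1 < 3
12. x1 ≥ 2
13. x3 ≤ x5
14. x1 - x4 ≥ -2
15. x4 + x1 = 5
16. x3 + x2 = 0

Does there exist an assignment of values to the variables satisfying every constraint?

Unsatisfiable

From constraint 12: x1 ≥ 2. From constraints 9 and 13: x5 ≥ x3 ≥ 3. Hence x1 + x5 ≥ 5. But constraint 10 requires x1 + x5 = 3, and 3 < 5. Contradiction.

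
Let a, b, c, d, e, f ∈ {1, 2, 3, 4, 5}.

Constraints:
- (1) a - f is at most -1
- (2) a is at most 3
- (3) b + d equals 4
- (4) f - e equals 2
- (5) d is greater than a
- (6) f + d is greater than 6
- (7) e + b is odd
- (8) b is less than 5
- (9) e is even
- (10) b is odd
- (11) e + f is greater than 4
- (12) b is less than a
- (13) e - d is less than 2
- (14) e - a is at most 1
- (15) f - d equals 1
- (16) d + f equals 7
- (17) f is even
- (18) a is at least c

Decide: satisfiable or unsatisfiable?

One satisfying assignment is a = 2, b = 1, c = 1, d = 3, e = 2, f = 4.
For the less obvious constraints — constraint 1: a - f = -2; constraint 3: b + d = 4 — and the others hold by inspection.

Satisfiable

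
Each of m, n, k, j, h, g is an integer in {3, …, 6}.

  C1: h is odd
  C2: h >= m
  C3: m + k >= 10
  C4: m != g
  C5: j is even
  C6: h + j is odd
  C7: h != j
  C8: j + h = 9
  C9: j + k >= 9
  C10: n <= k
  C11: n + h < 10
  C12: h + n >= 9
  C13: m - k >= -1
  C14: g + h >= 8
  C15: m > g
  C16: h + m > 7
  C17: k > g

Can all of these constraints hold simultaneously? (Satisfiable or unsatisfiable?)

Take m = 5, n = 4, k = 5, j = 4, h = 5, g = 4. Then constraint 3: m + k = 10; constraint 8: j + h = 9, and every other listed constraint is also met.

Satisfiable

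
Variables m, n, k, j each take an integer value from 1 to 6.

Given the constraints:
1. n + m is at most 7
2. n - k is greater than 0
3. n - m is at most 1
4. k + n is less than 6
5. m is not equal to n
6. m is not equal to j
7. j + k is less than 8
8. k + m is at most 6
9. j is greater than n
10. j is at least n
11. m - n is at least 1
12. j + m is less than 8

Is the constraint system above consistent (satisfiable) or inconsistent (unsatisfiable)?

Take m = 3, n = 2, k = 1, j = 4. Then constraint 1: n + m = 5; constraint 2: n - k = 1, and every other listed constraint is also met.

Satisfiable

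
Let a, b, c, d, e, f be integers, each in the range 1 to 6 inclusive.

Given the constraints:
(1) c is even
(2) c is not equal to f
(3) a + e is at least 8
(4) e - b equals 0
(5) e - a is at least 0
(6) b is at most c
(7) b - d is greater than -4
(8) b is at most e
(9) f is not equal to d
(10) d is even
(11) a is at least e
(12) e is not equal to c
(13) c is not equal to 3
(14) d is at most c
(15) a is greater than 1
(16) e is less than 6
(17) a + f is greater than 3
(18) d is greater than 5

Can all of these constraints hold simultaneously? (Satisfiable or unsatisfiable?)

Satisfiable

Setting (a, b, c, d, e, f) = (5, 5, 6, 6, 5, 1) satisfies everything: constraint 3: a + e = 10; constraint 4: e - b = 0; constraint 5: e - a = 0, and the others follow.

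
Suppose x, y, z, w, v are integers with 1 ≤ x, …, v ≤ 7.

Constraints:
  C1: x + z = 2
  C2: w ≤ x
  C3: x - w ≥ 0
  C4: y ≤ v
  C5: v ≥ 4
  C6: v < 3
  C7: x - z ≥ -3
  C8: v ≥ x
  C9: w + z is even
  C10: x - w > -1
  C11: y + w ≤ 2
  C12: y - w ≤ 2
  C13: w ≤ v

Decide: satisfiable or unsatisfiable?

Unsatisfiable

From constraint 5: v ≥ 4. From constraint 6: v ≤ 2. But 2 < 4, so no value of v works.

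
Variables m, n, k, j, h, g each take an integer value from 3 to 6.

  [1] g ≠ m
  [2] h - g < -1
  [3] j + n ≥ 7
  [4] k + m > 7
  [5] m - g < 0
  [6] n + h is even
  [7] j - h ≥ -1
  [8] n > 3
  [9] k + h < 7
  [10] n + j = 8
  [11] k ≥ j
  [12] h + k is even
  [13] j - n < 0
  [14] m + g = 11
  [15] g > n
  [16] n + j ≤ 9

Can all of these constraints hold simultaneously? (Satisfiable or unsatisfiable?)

Take m = 5, n = 5, k = 3, j = 3, h = 3, g = 6. Then constraint 2: h - g = -3; constraint 3: j + n = 8, and every other listed constraint is also met.

Satisfiable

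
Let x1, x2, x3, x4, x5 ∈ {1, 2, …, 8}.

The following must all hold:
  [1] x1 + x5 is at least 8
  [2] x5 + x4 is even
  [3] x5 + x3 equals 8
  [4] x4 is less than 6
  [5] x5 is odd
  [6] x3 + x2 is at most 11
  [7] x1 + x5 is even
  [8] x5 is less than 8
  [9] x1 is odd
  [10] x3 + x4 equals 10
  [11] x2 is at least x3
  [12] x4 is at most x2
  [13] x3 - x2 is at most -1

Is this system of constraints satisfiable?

One satisfying assignment is x1 = 5, x2 = 6, x3 = 5, x4 = 5, x5 = 3.
For the less obvious constraints — constraint 1: x1 + x5 = 8; constraint 3: x5 + x3 = 8 — and the others hold by inspection.

Satisfiable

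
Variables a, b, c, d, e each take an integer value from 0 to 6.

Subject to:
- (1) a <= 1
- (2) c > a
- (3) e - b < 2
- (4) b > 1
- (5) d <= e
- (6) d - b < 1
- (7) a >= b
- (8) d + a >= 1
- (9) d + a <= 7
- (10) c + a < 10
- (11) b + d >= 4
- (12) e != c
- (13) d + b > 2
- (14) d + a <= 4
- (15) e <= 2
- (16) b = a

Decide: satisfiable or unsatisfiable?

From constraints 1 and 7: b ≤ a ≤ 1. From constraints 5 and 15: d ≤ e ≤ 2. Hence b + d ≤ 3. But constraint 11 requires b + d ≥ 4, and 4 > 3. Contradiction.

Unsatisfiable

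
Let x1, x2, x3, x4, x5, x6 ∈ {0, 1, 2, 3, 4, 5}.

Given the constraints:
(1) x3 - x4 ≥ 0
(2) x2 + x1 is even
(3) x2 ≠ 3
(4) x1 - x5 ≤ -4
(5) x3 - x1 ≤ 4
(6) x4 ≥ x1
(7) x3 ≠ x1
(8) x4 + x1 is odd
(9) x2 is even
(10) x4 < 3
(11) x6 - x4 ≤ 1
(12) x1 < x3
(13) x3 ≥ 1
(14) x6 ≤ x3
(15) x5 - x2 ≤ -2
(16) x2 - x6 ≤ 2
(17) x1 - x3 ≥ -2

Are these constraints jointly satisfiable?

Constraints 1, 4, 11, 15, 16, and 17 give x4 − x6 ≥ -1, x6 − x2 ≥ -2, x2 − x5 ≥ 2, x5 − x1 ≥ 4, x1 − x3 ≥ -2, x3 − x4 ≥ 0.
Adding all 6 inequalities: the left sides telescope to 0, and the right sides sum to (-1) + (-2) + 2 + 4 + (-2) + 0 = 1. So 0 ≥ 1, which is false.

Unsatisfiable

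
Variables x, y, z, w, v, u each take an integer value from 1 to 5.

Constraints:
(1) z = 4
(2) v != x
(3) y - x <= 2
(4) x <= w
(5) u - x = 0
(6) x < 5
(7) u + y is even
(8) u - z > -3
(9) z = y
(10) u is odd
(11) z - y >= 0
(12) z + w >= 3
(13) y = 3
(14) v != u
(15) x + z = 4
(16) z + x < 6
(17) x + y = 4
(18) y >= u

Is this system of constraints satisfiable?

Unsatisfiable

Constraint 1 fixes z = 4 and constraint 13 fixes y = 3, but constraint 9 requires z = y. Since 4 ≠ 3, contradiction.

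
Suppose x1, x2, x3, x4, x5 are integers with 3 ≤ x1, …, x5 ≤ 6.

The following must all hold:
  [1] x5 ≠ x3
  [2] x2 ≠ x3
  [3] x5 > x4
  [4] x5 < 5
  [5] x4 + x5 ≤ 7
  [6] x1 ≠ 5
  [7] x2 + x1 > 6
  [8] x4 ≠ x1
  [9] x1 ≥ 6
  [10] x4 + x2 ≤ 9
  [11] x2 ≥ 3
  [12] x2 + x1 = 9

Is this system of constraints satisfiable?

Satisfiable

Setting (x1, x2, x3, x4, x5) = (6, 3, 5, 3, 4) satisfies everything: constraint 5: x4 + x5 = 7; constraint 7: x2 + x1 = 9; constraint 10: x4 + x2 = 6, and the others follow.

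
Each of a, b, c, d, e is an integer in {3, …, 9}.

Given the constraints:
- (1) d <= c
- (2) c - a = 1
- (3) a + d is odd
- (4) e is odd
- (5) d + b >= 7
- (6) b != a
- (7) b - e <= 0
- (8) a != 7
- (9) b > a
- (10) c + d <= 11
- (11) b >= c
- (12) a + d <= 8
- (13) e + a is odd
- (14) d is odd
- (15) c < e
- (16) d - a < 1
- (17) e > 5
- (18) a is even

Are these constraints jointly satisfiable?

Satisfiable

Try a = 4, b = 6, c = 5, d = 3, e = 9.
Check constraint 2: c - a = 1; constraint 5: d + b = 9. The remaining constraints are straightforward to verify.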